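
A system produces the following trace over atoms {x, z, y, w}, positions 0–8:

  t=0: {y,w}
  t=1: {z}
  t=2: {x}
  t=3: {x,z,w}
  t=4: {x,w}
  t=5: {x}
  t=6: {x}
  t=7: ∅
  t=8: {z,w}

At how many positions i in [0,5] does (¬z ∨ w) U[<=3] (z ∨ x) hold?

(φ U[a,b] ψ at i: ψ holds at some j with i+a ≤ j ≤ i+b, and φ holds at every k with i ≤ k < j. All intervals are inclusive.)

Evaluate at each i in [0,5]:
  i=0: ✓ (rhs at j=1; lhs holds on [0,0])
  i=1: ✓ (rhs at j=1)
  i=2: ✓ (rhs at j=2)
  i=3: ✓ (rhs at j=3)
  i=4: ✓ (rhs at j=4)
  i=5: ✓ (rhs at j=5)
Positions where it holds: {0, 1, 2, 3, 4, 5} → 6.

6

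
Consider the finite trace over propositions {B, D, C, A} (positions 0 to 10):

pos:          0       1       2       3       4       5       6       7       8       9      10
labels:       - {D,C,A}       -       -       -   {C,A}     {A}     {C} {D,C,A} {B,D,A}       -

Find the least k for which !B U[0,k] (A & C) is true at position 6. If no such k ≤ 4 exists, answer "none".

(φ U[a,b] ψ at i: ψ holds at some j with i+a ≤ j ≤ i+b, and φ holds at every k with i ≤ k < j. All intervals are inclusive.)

Need earliest j ≥ 6 with (A & C), and !B at every k in [6,j-1].
  j=6: rhs fails.
  j=7: rhs fails.
  j=8: rhs holds; lhs holds on [6,7]. k = 2.

2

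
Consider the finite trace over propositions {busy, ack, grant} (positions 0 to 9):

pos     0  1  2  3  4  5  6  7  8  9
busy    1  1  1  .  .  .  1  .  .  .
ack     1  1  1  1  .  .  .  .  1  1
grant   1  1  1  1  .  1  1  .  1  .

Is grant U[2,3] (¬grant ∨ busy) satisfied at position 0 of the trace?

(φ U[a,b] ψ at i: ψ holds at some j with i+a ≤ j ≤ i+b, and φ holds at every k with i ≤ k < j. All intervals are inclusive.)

Yes

Need some j in [2,3] with (¬grant ∨ busy), and grant at every k in [0,j-1].
  j=2: (¬grant ∨ busy) holds; grant holds at every k in [0,1] → satisfied.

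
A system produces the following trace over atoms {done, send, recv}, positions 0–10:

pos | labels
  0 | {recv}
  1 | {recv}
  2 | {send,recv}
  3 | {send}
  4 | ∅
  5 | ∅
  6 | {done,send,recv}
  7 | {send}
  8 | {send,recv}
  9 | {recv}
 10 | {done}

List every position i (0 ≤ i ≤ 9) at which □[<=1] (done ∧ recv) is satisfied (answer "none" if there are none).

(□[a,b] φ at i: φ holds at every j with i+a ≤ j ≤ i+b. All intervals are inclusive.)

Evaluate at each i in [0,9]:
  i=0: ✗ (fails at j=0)
  i=1: ✗ (fails at j=1)
  i=2: ✗ (fails at j=2)
  i=3: ✗ (fails at j=3)
  i=4: ✗ (fails at j=4)
  i=5: ✗ (fails at j=5)
  i=6: ✗ (fails at j=7)
  i=7: ✗ (fails at j=7)
  i=8: ✗ (fails at j=8)
  i=9: ✗ (fails at j=9)

none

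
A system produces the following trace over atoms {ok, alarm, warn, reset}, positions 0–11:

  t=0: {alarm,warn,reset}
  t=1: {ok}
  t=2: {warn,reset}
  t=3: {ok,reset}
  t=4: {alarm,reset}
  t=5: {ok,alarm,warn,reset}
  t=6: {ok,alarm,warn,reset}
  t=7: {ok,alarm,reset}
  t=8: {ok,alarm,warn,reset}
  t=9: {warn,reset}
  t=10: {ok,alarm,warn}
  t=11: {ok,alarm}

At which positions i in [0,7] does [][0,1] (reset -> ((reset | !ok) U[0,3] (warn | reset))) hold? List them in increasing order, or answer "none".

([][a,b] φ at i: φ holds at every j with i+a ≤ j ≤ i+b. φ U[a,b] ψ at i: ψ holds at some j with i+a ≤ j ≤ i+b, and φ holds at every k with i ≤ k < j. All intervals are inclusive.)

Evaluate at each i in [0,7]:
  i=0: ✓ (all of [0,1])
  i=1: ✓ (all of [1,2])
  i=2: ✓ (all of [2,3])
  i=3: ✓ (all of [3,4])
  i=4: ✓ (all of [4,5])
  i=5: ✓ (all of [5,6])
  i=6: ✓ (all of [6,7])
  i=7: ✓ (all of [7,8])

0, 1, 2, 3, 4, 5, 6, 7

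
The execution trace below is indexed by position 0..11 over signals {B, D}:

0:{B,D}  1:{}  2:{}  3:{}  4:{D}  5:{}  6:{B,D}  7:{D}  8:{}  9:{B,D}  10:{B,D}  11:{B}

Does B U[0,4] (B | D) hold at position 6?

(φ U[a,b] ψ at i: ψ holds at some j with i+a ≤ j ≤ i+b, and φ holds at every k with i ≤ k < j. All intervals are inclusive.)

Need some j in [6,10] with (B | D), and B at every k in [6,j-1].
  j=6: (B | D) holds; no prefix to check → satisfied.

Holds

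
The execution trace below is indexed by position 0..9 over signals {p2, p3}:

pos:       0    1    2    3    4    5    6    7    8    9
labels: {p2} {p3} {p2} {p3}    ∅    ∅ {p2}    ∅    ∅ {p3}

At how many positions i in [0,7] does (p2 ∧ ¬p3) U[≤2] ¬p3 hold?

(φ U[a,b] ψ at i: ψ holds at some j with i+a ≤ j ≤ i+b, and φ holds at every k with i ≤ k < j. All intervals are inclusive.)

6

Evaluate at each i in [0,7]:
  i=0: ✓ (rhs at j=0)
  i=1: ✗ (lhs fails at k=1 before rhs at j=2)
  i=2: ✓ (rhs at j=2)
  i=3: ✗ (lhs fails at k=3 before rhs at j=4)
  i=4: ✓ (rhs at j=4)
  i=5: ✓ (rhs at j=5)
  i=6: ✓ (rhs at j=6)
  i=7: ✓ (rhs at j=7)
Positions where it holds: {0, 2, 4, 5, 6, 7} → 6.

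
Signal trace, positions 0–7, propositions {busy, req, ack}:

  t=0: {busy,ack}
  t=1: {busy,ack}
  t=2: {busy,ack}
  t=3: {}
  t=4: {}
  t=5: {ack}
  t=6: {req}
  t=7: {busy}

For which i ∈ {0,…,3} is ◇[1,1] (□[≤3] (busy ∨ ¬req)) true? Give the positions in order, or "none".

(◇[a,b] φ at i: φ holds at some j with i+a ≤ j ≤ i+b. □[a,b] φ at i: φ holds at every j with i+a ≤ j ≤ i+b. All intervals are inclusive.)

0, 1

Evaluate at each i in [0,3]:
  i=0: ✓ (witness j=1)
  i=1: ✓ (witness j=2)
  i=2: ✗ (none in [3,3])
  i=3: ✗ (none in [4,4])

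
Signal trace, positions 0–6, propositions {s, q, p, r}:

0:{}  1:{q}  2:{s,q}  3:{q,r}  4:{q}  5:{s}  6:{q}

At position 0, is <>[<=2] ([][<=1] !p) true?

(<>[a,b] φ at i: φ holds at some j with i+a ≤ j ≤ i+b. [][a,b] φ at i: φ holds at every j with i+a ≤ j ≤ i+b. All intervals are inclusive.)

Check [][<=1] !p at each j in [0,2]:
  j=0: holds on [0,1]
  j=1: holds on [1,2]
  j=2: holds on [2,3]
Found at j=0 → formula holds.

Yes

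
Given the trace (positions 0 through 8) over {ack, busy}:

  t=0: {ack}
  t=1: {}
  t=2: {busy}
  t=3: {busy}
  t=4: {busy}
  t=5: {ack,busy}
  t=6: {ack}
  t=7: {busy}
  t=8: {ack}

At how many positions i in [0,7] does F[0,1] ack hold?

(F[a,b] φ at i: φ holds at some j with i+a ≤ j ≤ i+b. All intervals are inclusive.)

Evaluate at each i in [0,7]:
  i=0: ✓ (witness j=0)
  i=1: ✗ (none in [1,2])
  i=2: ✗ (none in [2,3])
  i=3: ✗ (none in [3,4])
  i=4: ✓ (witness j=5)
  i=5: ✓ (witness j=5)
  i=6: ✓ (witness j=6)
  i=7: ✓ (witness j=8)
Positions where it holds: {0, 4, 5, 6, 7} → 5.

5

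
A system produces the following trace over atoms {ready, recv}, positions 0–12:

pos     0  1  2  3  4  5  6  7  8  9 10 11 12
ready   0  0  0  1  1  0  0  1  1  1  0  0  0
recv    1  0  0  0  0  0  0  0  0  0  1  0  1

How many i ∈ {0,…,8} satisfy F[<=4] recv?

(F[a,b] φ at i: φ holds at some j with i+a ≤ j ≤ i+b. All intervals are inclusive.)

Evaluate at each i in [0,8]:
  i=0: ✓ (witness j=0)
  i=1: ✗ (none in [1,5])
  i=2: ✗ (none in [2,6])
  i=3: ✗ (none in [3,7])
  i=4: ✗ (none in [4,8])
  i=5: ✗ (none in [5,9])
  i=6: ✓ (witness j=10)
  i=7: ✓ (witness j=10)
  i=8: ✓ (witness j=10)
Positions where it holds: {0, 6, 7, 8} → 4.

4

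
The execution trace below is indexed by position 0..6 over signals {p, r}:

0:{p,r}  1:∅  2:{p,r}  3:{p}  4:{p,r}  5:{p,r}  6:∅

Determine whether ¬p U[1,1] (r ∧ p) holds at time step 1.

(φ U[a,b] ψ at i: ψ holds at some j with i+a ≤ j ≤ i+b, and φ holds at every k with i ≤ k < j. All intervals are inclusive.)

True

Need some j in [2,2] with (r ∧ p), and ¬p at every k in [1,j-1].
  j=2: (r ∧ p) holds; ¬p holds at every k in [1,1] → satisfied.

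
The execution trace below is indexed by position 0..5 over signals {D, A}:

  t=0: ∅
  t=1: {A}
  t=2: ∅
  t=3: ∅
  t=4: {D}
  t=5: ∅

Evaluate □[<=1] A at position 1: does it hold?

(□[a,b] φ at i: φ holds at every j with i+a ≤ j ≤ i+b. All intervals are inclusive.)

Does not hold

Check A at every j in [1,2]:
  j=1: true
  j=2: false
Fails at j=2 → formula fails.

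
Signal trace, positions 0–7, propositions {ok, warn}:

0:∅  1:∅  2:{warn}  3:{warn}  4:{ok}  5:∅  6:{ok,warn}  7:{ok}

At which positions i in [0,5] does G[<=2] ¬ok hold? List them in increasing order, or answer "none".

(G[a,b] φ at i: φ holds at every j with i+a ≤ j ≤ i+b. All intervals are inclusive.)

0, 1

Evaluate at each i in [0,5]:
  i=0: ✓ (all of [0,2])
  i=1: ✓ (all of [1,3])
  i=2: ✗ (fails at j=4)
  i=3: ✗ (fails at j=4)
  i=4: ✗ (fails at j=4)
  i=5: ✗ (fails at j=6)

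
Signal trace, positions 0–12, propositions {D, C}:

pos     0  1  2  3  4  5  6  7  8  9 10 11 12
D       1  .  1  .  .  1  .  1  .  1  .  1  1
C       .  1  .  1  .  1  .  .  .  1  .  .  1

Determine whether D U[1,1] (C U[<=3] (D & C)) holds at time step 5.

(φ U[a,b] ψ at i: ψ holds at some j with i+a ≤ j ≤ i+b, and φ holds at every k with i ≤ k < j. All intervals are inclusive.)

False

Need some j in [6,6] with (C U[<=3] (D & C)), and D at every k in [5,j-1].
  j=6: (C U[<=3] (D & C)) — fails.
No j in the window works → until fails.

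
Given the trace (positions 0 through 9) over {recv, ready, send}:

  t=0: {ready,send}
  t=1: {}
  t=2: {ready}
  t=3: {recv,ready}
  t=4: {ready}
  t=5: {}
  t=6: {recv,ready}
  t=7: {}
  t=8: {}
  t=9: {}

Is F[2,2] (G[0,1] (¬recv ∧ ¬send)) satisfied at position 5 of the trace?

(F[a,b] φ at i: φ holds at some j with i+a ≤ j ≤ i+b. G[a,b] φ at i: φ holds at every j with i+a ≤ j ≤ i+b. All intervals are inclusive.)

Holds

Check G[0,1] (¬recv ∧ ¬send) at each j in [7,7]:
  j=7: holds on [7,8]
Found at j=7 → formula holds.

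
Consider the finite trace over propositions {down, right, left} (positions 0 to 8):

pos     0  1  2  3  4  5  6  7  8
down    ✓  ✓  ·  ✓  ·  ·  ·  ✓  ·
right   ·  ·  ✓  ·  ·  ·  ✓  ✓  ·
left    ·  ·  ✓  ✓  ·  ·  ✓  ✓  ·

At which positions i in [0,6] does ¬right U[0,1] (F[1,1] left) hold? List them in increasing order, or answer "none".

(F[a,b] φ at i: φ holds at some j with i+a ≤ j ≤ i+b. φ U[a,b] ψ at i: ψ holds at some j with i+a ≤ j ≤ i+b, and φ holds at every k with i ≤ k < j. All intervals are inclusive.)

Evaluate at each i in [0,6]:
  i=0: ✓ (rhs at j=1; lhs holds on [0,0])
  i=1: ✓ (rhs at j=1)
  i=2: ✓ (rhs at j=2)
  i=3: ✗ (no rhs in [3,4])
  i=4: ✓ (rhs at j=5; lhs holds on [4,4])
  i=5: ✓ (rhs at j=5)
  i=6: ✓ (rhs at j=6)

0, 1, 2, 4, 5, 6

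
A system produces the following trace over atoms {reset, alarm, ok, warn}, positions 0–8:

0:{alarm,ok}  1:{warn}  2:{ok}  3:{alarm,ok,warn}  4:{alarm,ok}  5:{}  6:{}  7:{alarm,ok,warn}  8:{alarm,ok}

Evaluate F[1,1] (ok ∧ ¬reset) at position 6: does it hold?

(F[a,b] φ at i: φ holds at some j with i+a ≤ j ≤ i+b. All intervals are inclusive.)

Yes

Check (ok ∧ ¬reset) at each j in [7,7]:
  j=7: true
Found at j=7 → formula holds.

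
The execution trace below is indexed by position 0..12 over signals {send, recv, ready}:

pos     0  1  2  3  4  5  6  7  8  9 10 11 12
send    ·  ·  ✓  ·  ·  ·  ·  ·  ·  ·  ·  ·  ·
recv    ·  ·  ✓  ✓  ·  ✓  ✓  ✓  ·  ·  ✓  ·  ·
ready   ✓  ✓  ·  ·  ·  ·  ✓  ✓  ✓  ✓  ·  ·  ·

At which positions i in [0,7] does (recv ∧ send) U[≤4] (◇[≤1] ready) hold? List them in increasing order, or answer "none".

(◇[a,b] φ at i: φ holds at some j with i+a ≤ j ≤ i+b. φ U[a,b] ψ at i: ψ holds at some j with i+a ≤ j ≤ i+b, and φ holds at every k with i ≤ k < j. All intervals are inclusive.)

Evaluate at each i in [0,7]:
  i=0: ✓ (rhs at j=0)
  i=1: ✓ (rhs at j=1)
  i=2: ✗ (lhs fails at k=3 before rhs at j=5)
  i=3: ✗ (lhs fails at k=3 before rhs at j=5)
  i=4: ✗ (lhs fails at k=4 before rhs at j=5)
  i=5: ✓ (rhs at j=5)
  i=6: ✓ (rhs at j=6)
  i=7: ✓ (rhs at j=7)

0, 1, 5, 6, 7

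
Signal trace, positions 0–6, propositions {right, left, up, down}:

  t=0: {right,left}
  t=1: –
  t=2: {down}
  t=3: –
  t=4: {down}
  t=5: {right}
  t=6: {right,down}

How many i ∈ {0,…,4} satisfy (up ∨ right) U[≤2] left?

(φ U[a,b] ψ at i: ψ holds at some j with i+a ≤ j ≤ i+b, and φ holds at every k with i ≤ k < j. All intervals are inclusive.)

1

Evaluate at each i in [0,4]:
  i=0: ✓ (rhs at j=0)
  i=1: ✗ (no rhs in [1,3])
  i=2: ✗ (no rhs in [2,4])
  i=3: ✗ (no rhs in [3,5])
  i=4: ✗ (no rhs in [4,6])
Positions where it holds: {0} → 1.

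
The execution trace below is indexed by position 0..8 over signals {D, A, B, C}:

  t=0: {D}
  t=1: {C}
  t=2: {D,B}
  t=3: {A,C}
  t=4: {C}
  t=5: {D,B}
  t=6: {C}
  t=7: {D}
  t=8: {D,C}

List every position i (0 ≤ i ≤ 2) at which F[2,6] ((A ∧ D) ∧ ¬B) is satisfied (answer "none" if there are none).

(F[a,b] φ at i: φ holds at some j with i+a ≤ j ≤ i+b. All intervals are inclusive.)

none

Evaluate at each i in [0,2]:
  i=0: ✗ (none in [2,6])
  i=1: ✗ (none in [3,7])
  i=2: ✗ (none in [4,8])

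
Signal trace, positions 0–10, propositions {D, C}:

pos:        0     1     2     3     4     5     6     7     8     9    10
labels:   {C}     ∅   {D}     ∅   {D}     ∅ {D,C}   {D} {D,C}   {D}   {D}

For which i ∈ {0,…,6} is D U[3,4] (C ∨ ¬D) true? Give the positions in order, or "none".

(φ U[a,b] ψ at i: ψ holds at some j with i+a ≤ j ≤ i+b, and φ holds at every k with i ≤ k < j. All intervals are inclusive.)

none

Evaluate at each i in [0,6]:
  i=0: ✗ (lhs fails at k=0 before rhs at j=3)
  i=1: ✗ (lhs fails at k=1 before rhs at j=5)
  i=2: ✗ (lhs fails at k=3 before rhs at j=5)
  i=3: ✗ (lhs fails at k=3 before rhs at j=6)
  i=4: ✗ (lhs fails at k=5 before rhs at j=8)
  i=5: ✗ (lhs fails at k=5 before rhs at j=8)
  i=6: ✗ (no rhs in [9,10])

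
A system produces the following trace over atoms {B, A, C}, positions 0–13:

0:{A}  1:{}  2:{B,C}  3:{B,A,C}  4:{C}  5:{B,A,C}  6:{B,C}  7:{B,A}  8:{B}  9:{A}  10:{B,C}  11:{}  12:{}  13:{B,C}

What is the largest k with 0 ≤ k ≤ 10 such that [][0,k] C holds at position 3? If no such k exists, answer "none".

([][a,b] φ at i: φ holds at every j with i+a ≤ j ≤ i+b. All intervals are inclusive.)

3

C must hold from j=3 onward; find where it first fails.
  j=3: holds
  j=4: holds
  j=5: holds
  j=6: holds
  j=7: fails
Holds on [3,6], so largest k = 3.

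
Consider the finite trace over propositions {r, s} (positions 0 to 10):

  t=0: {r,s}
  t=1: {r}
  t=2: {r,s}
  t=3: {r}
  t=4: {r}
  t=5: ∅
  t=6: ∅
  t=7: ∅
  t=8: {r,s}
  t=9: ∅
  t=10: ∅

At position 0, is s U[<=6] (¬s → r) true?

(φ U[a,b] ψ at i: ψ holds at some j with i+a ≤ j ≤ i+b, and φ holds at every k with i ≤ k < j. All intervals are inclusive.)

Holds

Need some j in [0,6] with (¬s → r), and s at every k in [0,j-1].
  j=0: (¬s → r) holds; no prefix to check → satisfied.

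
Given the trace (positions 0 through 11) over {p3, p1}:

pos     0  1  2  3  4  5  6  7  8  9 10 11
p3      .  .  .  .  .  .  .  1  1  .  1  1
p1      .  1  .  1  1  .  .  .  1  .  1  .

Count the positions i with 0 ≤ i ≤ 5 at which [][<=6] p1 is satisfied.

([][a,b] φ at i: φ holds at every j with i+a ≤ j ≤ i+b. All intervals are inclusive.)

0

Evaluate at each i in [0,5]:
  i=0: ✗ (fails at j=0)
  i=1: ✗ (fails at j=2)
  i=2: ✗ (fails at j=2)
  i=3: ✗ (fails at j=5)
  i=4: ✗ (fails at j=5)
  i=5: ✗ (fails at j=5)
Positions where it holds: {} → 0.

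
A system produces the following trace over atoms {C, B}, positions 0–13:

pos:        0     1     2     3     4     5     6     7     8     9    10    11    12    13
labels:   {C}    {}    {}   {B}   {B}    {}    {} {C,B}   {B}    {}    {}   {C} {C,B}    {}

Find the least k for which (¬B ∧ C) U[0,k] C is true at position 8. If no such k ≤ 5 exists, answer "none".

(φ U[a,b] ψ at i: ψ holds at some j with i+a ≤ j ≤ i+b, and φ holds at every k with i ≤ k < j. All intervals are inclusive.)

none

Need earliest j ≥ 8 with C, and (¬B ∧ C) at every k in [8,j-1].
  j=8: rhs fails.
  j=9: rhs fails.
  j=10: rhs fails.
  j=11: rhs holds but lhs fails at k=8.
  j=12: rhs holds but lhs fails at k=8.
  j=13: rhs fails.
No witness within the range → none.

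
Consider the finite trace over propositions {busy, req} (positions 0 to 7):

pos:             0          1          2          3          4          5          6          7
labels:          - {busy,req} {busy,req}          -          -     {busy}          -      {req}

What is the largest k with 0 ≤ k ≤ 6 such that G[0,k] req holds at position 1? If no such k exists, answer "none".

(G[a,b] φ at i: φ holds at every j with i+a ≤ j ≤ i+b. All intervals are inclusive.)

1

req must hold from j=1 onward; find where it first fails.
  j=1: holds
  j=2: holds
  j=3: fails
Holds on [1,2], so largest k = 1.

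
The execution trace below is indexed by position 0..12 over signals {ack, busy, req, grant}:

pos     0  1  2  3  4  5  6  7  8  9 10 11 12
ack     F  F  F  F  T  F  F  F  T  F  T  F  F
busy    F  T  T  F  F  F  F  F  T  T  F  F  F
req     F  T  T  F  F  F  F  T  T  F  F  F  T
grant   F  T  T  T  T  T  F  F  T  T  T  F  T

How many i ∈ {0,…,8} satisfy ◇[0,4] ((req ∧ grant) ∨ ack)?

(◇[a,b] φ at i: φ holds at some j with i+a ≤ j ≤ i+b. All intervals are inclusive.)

Evaluate at each i in [0,8]:
  i=0: ✓ (witness j=1)
  i=1: ✓ (witness j=1)
  i=2: ✓ (witness j=2)
  i=3: ✓ (witness j=4)
  i=4: ✓ (witness j=4)
  i=5: ✓ (witness j=8)
  i=6: ✓ (witness j=8)
  i=7: ✓ (witness j=8)
  i=8: ✓ (witness j=8)
Positions where it holds: {0, 1, 2, 3, 4, 5, 6, 7, 8} → 9.

9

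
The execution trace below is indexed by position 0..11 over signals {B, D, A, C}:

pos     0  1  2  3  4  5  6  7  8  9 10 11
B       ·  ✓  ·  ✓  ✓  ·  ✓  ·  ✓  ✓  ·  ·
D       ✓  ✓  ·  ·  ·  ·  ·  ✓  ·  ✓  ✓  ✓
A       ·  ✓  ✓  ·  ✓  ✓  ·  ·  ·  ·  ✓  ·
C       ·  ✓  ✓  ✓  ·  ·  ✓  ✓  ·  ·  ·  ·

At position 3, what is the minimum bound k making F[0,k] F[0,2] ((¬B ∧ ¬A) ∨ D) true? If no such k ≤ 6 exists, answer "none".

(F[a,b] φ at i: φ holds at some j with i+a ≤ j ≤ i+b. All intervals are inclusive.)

Scan j = 3,4,… for F[0,2] ((¬B ∧ ¬A) ∨ D):
  j=3: fails
  j=4: fails
  j=5: holds
First hit at j=5, so smallest k = 5-3 = 2.

2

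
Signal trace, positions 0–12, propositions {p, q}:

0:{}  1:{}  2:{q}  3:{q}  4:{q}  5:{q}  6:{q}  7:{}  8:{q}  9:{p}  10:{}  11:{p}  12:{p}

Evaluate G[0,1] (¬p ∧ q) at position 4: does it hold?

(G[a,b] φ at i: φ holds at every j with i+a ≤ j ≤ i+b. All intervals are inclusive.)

Check (¬p ∧ q) at every j in [4,5]:
  j=4: true
  j=5: true
All positions satisfy it → formula holds.

Holds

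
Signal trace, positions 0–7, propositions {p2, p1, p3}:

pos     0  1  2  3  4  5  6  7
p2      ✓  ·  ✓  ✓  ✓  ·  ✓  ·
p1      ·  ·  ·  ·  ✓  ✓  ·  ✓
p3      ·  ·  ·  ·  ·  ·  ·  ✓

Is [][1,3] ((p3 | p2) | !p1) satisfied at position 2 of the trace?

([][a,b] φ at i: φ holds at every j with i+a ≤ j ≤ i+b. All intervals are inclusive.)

False

Check ((p3 | p2) | !p1) at every j in [3,5]:
  j=3: true
  j=4: true
  j=5: false
Fails at j=5 → formula fails.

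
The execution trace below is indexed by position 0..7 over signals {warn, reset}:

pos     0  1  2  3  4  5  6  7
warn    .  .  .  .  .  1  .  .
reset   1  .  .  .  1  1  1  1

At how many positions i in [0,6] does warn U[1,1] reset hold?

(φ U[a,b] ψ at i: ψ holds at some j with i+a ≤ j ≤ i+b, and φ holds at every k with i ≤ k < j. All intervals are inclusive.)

Evaluate at each i in [0,6]:
  i=0: ✗ (no rhs in [1,1])
  i=1: ✗ (no rhs in [2,2])
  i=2: ✗ (no rhs in [3,3])
  i=3: ✗ (lhs fails at k=3 before rhs at j=4)
  i=4: ✗ (lhs fails at k=4 before rhs at j=5)
  i=5: ✓ (rhs at j=6; lhs holds on [5,5])
  i=6: ✗ (lhs fails at k=6 before rhs at j=7)
Positions where it holds: {5} → 1.

1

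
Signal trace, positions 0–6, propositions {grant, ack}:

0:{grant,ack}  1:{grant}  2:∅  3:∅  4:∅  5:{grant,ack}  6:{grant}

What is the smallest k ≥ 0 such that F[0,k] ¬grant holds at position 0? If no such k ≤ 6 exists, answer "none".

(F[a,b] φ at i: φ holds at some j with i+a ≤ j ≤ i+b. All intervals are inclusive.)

Scan j = 0,1,… for ¬grant:
  j=0: fails
  j=1: fails
  j=2: holds
First hit at j=2, so smallest k = 2-0 = 2.

2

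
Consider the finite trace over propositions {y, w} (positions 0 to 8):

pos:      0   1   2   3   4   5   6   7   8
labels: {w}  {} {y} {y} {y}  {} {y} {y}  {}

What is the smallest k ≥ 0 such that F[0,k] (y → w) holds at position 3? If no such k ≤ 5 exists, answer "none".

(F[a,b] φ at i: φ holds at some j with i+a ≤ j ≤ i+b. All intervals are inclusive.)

Scan j = 3,4,… for (y → w):
  j=3: fails
  j=4: fails
  j=5: holds
First hit at j=5, so smallest k = 5-3 = 2.

2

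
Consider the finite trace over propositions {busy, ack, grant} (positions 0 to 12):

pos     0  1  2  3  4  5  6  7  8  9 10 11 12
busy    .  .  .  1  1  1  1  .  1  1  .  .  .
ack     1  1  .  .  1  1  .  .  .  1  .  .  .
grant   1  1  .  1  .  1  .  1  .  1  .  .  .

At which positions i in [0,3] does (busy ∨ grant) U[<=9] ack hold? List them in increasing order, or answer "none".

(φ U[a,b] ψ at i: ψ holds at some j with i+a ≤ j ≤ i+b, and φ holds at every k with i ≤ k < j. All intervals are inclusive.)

0, 1, 3

Evaluate at each i in [0,3]:
  i=0: ✓ (rhs at j=0)
  i=1: ✓ (rhs at j=1)
  i=2: ✗ (lhs fails at k=2 before rhs at j=4)
  i=3: ✓ (rhs at j=4; lhs holds on [3,3])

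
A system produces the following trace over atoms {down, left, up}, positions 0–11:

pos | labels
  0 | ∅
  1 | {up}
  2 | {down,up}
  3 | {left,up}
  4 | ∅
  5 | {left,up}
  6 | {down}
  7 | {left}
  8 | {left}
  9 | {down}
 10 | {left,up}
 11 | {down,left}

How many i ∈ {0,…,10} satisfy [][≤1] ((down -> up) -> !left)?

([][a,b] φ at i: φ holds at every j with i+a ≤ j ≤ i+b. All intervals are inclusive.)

Evaluate at each i in [0,10]:
  i=0: ✓ (all of [0,1])
  i=1: ✓ (all of [1,2])
  i=2: ✗ (fails at j=3)
  i=3: ✗ (fails at j=3)
  i=4: ✗ (fails at j=5)
  i=5: ✗ (fails at j=5)
  i=6: ✗ (fails at j=7)
  i=7: ✗ (fails at j=7)
  i=8: ✗ (fails at j=8)
  i=9: ✗ (fails at j=10)
  i=10: ✗ (fails at j=10)
Positions where it holds: {0, 1} → 2.

2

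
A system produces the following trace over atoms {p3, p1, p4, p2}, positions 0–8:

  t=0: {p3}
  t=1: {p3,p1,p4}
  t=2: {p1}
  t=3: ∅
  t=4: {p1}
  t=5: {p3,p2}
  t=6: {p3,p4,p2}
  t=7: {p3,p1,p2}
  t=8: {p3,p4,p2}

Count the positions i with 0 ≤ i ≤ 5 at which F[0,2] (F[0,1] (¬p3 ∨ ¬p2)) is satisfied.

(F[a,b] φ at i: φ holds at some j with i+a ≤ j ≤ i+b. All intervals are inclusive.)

Evaluate at each i in [0,5]:
  i=0: ✓ (witness j=0)
  i=1: ✓ (witness j=1)
  i=2: ✓ (witness j=2)
  i=3: ✓ (witness j=3)
  i=4: ✓ (witness j=4)
  i=5: ✗ (none in [5,7])
Positions where it holds: {0, 1, 2, 3, 4} → 5.

5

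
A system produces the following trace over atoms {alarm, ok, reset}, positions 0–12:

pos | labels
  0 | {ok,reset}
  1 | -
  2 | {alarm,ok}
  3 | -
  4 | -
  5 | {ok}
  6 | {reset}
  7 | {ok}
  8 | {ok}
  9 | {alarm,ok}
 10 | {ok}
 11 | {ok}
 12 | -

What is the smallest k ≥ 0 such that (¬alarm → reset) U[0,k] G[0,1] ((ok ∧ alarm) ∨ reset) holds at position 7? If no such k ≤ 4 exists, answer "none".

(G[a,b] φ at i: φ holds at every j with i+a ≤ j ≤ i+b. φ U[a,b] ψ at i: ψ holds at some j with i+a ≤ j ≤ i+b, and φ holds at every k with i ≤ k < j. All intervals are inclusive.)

Need earliest j ≥ 7 with G[0,1] ((ok ∧ alarm) ∨ reset), and (¬alarm → reset) at every k in [7,j-1].
  j=7: rhs fails.
  j=8: rhs fails.
  j=9: rhs fails.
  j=10: rhs fails.
  j=11: rhs fails.
No witness within the range → none.

none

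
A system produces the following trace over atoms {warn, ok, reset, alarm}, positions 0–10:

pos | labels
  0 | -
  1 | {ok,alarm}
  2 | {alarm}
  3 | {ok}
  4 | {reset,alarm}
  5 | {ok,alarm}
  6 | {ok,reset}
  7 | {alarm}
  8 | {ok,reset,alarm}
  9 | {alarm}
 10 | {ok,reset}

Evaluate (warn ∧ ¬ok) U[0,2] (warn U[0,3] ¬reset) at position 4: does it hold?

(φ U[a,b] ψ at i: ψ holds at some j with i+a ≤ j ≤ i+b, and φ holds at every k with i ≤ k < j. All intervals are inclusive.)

Need some j in [4,6] with (warn U[0,3] ¬reset), and (warn ∧ ¬ok) at every k in [4,j-1].
  j=4: (warn U[0,3] ¬reset) — fails.
  j=5: (warn U[0,3] ¬reset) holds, but (warn ∧ ¬ok) fails at k=4 → not this j.
  j=6: (warn U[0,3] ¬reset) — fails.
No j in the window works → until fails.

Does not hold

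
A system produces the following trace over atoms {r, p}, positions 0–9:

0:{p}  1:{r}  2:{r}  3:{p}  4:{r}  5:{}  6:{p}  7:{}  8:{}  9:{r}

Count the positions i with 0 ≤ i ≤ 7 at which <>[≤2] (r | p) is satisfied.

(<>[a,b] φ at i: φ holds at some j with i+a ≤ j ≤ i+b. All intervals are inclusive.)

Evaluate at each i in [0,7]:
  i=0: ✓ (witness j=0)
  i=1: ✓ (witness j=1)
  i=2: ✓ (witness j=2)
  i=3: ✓ (witness j=3)
  i=4: ✓ (witness j=4)
  i=5: ✓ (witness j=6)
  i=6: ✓ (witness j=6)
  i=7: ✓ (witness j=9)
Positions where it holds: {0, 1, 2, 3, 4, 5, 6, 7} → 8.

8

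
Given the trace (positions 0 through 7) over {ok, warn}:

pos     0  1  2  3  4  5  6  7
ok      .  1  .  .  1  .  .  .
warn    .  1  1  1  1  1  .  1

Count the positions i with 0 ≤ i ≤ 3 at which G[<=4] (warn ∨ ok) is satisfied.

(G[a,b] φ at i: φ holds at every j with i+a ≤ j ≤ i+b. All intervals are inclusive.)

1

Evaluate at each i in [0,3]:
  i=0: ✗ (fails at j=0)
  i=1: ✓ (all of [1,5])
  i=2: ✗ (fails at j=6)
  i=3: ✗ (fails at j=6)
Positions where it holds: {1} → 1.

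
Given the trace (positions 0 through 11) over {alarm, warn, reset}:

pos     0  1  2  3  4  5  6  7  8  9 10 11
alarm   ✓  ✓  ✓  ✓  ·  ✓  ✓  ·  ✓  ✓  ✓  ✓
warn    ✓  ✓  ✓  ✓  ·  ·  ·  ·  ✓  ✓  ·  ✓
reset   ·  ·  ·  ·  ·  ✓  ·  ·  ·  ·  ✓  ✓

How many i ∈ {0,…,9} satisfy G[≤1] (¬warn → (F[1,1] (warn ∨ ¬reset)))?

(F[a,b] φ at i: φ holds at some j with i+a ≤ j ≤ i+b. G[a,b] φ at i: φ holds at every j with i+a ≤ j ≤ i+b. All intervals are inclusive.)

Evaluate at each i in [0,9]:
  i=0: ✓ (all of [0,1])
  i=1: ✓ (all of [1,2])
  i=2: ✓ (all of [2,3])
  i=3: ✗ (fails at j=4)
  i=4: ✗ (fails at j=4)
  i=5: ✓ (all of [5,6])
  i=6: ✓ (all of [6,7])
  i=7: ✓ (all of [7,8])
  i=8: ✓ (all of [8,9])
  i=9: ✓ (all of [9,10])
Positions where it holds: {0, 1, 2, 5, 6, 7, 8, 9} → 8.

8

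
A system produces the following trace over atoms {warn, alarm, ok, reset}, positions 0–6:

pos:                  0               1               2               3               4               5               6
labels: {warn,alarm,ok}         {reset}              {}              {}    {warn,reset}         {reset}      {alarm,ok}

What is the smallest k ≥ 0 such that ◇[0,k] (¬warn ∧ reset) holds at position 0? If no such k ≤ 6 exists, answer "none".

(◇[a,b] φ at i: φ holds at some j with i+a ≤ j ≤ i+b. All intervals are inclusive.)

Scan j = 0,1,… for (¬warn ∧ reset):
  j=0: fails
  j=1: holds
First hit at j=1, so smallest k = 1-0 = 1.

1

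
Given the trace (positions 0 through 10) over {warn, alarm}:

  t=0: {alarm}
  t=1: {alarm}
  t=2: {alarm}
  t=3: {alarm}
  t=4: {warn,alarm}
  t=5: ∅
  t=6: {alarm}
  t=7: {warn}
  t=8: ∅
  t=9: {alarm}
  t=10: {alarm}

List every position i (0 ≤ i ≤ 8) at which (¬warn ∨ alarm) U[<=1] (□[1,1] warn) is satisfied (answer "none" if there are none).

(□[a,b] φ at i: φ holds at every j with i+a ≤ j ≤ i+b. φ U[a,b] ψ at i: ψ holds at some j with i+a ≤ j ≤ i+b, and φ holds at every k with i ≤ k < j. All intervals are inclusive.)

2, 3, 5, 6

Evaluate at each i in [0,8]:
  i=0: ✗ (no rhs in [0,1])
  i=1: ✗ (no rhs in [1,2])
  i=2: ✓ (rhs at j=3; lhs holds on [2,2])
  i=3: ✓ (rhs at j=3)
  i=4: ✗ (no rhs in [4,5])
  i=5: ✓ (rhs at j=6; lhs holds on [5,5])
  i=6: ✓ (rhs at j=6)
  i=7: ✗ (no rhs in [7,8])
  i=8: ✗ (no rhs in [8,9])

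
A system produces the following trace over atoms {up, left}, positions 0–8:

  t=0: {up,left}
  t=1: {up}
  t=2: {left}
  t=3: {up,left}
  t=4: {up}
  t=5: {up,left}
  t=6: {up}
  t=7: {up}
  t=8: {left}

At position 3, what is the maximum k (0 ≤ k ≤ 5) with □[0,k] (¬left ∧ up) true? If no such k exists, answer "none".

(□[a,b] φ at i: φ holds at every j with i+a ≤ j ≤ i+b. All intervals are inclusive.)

none

(¬left ∧ up) must hold from j=3 onward; find where it first fails.
  j=3: fails → no k works.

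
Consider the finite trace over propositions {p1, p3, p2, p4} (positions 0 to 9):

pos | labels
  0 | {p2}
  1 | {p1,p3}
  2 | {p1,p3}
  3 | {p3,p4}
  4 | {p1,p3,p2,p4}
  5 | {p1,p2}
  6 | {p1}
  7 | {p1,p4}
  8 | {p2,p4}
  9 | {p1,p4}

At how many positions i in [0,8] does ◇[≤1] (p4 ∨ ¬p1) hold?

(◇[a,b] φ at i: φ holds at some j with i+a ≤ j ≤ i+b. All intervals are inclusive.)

7

Evaluate at each i in [0,8]:
  i=0: ✓ (witness j=0)
  i=1: ✗ (none in [1,2])
  i=2: ✓ (witness j=3)
  i=3: ✓ (witness j=3)
  i=4: ✓ (witness j=4)
  i=5: ✗ (none in [5,6])
  i=6: ✓ (witness j=7)
  i=7: ✓ (witness j=7)
  i=8: ✓ (witness j=8)
Positions where it holds: {0, 2, 3, 4, 6, 7, 8} → 7.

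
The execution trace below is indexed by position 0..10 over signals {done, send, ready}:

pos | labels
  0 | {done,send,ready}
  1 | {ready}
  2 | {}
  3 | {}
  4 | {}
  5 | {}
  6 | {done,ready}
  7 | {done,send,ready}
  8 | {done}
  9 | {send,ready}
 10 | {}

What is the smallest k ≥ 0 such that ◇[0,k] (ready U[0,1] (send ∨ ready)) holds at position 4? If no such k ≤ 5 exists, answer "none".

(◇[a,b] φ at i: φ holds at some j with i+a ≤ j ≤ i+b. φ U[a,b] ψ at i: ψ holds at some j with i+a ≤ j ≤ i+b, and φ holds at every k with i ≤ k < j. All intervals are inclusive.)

Scan j = 4,5,… for (ready U[0,1] (send ∨ ready)):
  j=4: fails
  j=5: fails
  j=6: holds
First hit at j=6, so smallest k = 6-4 = 2.

2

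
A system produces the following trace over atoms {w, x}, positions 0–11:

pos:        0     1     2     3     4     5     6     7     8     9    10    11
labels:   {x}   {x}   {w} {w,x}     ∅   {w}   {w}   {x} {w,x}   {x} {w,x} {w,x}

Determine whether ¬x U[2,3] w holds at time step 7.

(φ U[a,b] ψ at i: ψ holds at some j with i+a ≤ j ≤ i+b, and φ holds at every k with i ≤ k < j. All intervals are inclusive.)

False

Need some j in [9,10] with w, and ¬x at every k in [7,j-1].
  j=9: w false.
  j=10: w holds, but ¬x fails at k=7 → not this j.
No j in the window works → until fails.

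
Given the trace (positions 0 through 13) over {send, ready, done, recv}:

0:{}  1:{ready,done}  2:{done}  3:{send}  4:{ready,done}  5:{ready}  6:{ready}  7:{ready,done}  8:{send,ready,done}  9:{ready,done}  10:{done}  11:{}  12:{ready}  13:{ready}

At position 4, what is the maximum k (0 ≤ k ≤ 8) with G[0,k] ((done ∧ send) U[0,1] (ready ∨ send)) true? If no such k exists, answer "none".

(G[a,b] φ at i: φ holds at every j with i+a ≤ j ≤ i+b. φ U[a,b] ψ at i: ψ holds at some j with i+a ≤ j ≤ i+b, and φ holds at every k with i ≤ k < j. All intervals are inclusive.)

5

((done ∧ send) U[0,1] (ready ∨ send)) must hold from j=4 onward; find where it first fails.
  j=4: holds
  j=5: holds
  j=6: holds
  j=7: holds
  j=8: holds
  j=9: holds
  j=10: fails
Holds on [4,9], so largest k = 5.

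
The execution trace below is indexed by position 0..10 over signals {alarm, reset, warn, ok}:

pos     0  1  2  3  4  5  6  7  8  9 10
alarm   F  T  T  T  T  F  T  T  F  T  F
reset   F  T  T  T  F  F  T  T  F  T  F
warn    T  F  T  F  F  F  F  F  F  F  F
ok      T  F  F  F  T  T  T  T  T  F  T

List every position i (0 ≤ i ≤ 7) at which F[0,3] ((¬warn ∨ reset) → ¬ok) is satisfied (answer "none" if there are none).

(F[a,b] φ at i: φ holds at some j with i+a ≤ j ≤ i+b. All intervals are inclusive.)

Evaluate at each i in [0,7]:
  i=0: ✓ (witness j=0)
  i=1: ✓ (witness j=1)
  i=2: ✓ (witness j=2)
  i=3: ✓ (witness j=3)
  i=4: ✗ (none in [4,7])
  i=5: ✗ (none in [5,8])
  i=6: ✓ (witness j=9)
  i=7: ✓ (witness j=9)

0, 1, 2, 3, 6, 7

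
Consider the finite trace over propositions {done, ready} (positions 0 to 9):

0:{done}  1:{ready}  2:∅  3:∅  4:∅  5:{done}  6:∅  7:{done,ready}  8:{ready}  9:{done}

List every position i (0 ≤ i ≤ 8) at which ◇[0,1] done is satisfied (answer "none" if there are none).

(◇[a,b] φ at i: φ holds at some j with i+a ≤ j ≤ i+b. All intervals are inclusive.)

0, 4, 5, 6, 7, 8

Evaluate at each i in [0,8]:
  i=0: ✓ (witness j=0)
  i=1: ✗ (none in [1,2])
  i=2: ✗ (none in [2,3])
  i=3: ✗ (none in [3,4])
  i=4: ✓ (witness j=5)
  i=5: ✓ (witness j=5)
  i=6: ✓ (witness j=7)
  i=7: ✓ (witness j=7)
  i=8: ✓ (witness j=9)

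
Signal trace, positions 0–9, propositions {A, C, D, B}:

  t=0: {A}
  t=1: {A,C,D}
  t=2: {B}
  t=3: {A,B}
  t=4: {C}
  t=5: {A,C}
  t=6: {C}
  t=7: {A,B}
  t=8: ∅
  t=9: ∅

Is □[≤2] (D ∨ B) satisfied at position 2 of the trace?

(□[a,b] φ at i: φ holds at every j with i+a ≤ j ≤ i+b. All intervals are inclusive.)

No

Check (D ∨ B) at every j in [2,4]:
  j=2: true
  j=3: true
  j=4: false
Fails at j=4 → formula fails.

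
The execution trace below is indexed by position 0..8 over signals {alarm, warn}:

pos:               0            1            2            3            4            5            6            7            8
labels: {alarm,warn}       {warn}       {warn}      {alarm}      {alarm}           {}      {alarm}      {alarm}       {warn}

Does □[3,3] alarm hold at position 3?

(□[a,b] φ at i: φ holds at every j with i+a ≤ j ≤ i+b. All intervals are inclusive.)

Check alarm at every j in [6,6]:
  j=6: true
All positions satisfy it → formula holds.

Yes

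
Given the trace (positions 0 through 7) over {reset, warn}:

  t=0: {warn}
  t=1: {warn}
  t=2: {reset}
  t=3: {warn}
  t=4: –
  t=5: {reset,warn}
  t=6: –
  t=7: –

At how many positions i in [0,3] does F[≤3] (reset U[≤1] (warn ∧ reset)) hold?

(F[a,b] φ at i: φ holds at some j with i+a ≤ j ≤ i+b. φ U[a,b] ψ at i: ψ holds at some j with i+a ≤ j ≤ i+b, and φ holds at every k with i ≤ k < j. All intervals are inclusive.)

Evaluate at each i in [0,3]:
  i=0: ✗ (none in [0,3])
  i=1: ✗ (none in [1,4])
  i=2: ✓ (witness j=5)
  i=3: ✓ (witness j=5)
Positions where it holds: {2, 3} → 2.

2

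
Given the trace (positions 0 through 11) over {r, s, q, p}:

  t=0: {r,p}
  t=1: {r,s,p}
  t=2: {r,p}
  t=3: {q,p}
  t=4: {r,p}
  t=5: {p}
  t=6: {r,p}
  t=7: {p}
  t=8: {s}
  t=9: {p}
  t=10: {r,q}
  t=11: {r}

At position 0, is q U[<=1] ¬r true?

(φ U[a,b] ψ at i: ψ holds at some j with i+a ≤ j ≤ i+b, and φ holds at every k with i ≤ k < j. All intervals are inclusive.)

Need some j in [0,1] with ¬r, and q at every k in [0,j-1].
  j=0: ¬r false.
  j=1: ¬r false.
No j in the window works → until fails.

False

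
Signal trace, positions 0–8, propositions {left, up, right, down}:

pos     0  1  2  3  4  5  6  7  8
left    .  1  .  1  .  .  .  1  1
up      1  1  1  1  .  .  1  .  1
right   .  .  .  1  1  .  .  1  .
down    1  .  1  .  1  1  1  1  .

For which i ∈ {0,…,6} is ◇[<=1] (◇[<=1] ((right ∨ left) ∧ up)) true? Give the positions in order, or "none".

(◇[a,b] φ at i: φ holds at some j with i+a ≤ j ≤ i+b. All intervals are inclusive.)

0, 1, 2, 3, 6

Evaluate at each i in [0,6]:
  i=0: ✓ (witness j=0)
  i=1: ✓ (witness j=1)
  i=2: ✓ (witness j=2)
  i=3: ✓ (witness j=3)
  i=4: ✗ (none in [4,5])
  i=5: ✗ (none in [5,6])
  i=6: ✓ (witness j=7)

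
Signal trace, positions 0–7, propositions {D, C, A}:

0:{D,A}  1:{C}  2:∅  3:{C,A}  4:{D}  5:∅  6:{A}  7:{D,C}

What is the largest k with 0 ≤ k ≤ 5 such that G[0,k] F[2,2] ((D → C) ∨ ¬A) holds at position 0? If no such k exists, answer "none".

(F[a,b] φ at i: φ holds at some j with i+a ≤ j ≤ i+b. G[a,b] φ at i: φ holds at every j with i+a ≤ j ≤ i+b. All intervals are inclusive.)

5

F[2,2] ((D → C) ∨ ¬A) must hold from j=0 onward; find where it first fails.
  j=0: holds
  j=1: holds
  j=2: holds
  j=3: holds
  j=4: holds
  j=5: holds
Holds through j=5; largest k = 5.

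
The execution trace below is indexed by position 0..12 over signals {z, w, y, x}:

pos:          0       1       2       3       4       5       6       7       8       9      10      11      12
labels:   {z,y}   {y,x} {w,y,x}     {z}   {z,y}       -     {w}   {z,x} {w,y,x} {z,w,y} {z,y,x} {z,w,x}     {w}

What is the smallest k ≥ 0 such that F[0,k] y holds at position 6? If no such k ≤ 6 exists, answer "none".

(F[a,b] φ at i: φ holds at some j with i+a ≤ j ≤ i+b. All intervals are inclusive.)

Scan j = 6,7,… for y:
  j=6: fails
  j=7: fails
  j=8: holds
First hit at j=8, so smallest k = 8-6 = 2.

2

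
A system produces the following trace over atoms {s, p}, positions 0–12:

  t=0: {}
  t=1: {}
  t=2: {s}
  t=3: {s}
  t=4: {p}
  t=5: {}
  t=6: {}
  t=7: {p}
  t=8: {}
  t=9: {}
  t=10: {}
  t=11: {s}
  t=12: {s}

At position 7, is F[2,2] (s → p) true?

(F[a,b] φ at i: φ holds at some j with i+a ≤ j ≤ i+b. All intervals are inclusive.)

Check (s → p) at each j in [9,9]:
  j=9: true
Found at j=9 → formula holds.

Yes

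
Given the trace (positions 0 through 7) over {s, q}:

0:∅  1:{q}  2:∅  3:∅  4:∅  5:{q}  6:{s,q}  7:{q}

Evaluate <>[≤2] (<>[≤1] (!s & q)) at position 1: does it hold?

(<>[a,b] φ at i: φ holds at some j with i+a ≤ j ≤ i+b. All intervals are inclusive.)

Check <>[≤1] (!s & q) at each j in [1,3]:
  j=1: holds (witness at 1)
  j=2: fails (none in [2,3])
  j=3: fails (none in [3,4])
Found at j=1 → formula holds.

True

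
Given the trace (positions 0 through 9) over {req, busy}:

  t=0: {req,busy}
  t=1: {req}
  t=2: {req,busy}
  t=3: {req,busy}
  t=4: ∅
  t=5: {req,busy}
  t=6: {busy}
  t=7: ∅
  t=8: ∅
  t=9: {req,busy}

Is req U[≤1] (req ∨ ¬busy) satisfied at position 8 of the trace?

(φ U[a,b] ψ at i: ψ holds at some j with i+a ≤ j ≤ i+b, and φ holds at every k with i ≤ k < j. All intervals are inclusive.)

Yes

Need some j in [8,9] with (req ∨ ¬busy), and req at every k in [8,j-1].
  j=8: (req ∨ ¬busy) holds; no prefix to check → satisfied.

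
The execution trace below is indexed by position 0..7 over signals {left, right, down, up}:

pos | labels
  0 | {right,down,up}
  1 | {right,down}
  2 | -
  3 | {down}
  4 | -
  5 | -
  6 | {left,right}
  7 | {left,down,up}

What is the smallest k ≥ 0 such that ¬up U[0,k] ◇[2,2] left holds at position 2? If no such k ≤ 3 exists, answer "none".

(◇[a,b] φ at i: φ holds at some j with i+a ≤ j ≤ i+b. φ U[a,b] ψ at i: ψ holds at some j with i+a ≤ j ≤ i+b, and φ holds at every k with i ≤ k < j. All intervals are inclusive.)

Need earliest j ≥ 2 with ◇[2,2] left, and ¬up at every k in [2,j-1].
  j=2: rhs fails.
  j=3: rhs fails.
  j=4: rhs holds; lhs holds on [2,3]. k = 2.

2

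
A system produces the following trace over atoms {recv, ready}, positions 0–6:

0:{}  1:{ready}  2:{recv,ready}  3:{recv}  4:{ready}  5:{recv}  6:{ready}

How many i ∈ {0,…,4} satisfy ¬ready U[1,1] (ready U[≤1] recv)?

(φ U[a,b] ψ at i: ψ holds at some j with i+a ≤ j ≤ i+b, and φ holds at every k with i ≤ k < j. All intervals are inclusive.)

2

Evaluate at each i in [0,4]:
  i=0: ✓ (rhs at j=1; lhs holds on [0,0])
  i=1: ✗ (lhs fails at k=1 before rhs at j=2)
  i=2: ✗ (lhs fails at k=2 before rhs at j=3)
  i=3: ✓ (rhs at j=4; lhs holds on [3,3])
  i=4: ✗ (lhs fails at k=4 before rhs at j=5)
Positions where it holds: {0, 3} → 2.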